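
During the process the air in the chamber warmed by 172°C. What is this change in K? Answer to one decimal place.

172.0 K

Celsius and kelvin degrees are the same size, so the interval is unchanged: 172.0.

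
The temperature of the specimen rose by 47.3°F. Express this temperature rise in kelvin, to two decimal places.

An interval of 1°F corresponds to 5/9 K.
47.3 × 5/9 = 26.28.

26.28 K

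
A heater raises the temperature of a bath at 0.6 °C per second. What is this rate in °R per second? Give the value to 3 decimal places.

Since only a temperature interval is involved, the additive offset between the scales drops out.
A change of 1°C is a change of 1.8°R, so 0.6 × 1.8 = 1.080.

1.080 °R/second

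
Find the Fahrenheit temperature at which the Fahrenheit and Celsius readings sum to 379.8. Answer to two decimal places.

Let F be the Fahrenheit reading. The Celsius reading is C = 5/9·F - 17.7778.
Require F + C = 379.8: (14/9)·F - 17.7778 = 379.8.
F = (379.8 + 17.7778) / (14/9) = 255.59.

255.59°F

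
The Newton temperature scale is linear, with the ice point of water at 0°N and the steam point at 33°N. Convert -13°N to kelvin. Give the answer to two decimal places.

Linear interpolation between the fixed points: C = (-13 - 0) × 100 / (33 - 0) = -39.3939°C.
Then -39.3939 + 273.15 = 233.76 K.

233.76 K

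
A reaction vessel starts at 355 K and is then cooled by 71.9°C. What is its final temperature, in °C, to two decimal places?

9.95°C

Initial temperature in Celsius: 355 - 273.15 = 81.8500°C.
Final Celsius temperature: 81.8500 - 71.9000 = 9.9500°C.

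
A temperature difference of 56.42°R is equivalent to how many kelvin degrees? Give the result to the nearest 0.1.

31.3 K

Only the scale ratio 5/9 matters for a change in temperature.
56.42 × 5/9 = 31.3.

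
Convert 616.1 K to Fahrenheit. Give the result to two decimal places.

649.31°F

In Celsius: 616.1 - 273.15 = 342.9500°C.
In Fahrenheit: 342.9500 × 1.8 + 32 = 649.31°F.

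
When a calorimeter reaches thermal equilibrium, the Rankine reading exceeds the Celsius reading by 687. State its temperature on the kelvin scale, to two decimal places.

Let x be the Celsius reading; then the Rankine reading is 1.8·x + 491.67.
(1.8·x + 491.67) - x = 687  ⇒  (0.8)·x = 195.33  ⇒  x = 244.1625°C.
In kelvin: 244.1625 + 273.15 = 517.31 K.

517.31 K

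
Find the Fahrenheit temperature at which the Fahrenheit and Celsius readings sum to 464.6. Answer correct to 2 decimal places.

310.10°F

Let F be the Fahrenheit reading. The Celsius reading is C = 5/9·F - 17.7778.
Require F + C = 464.6: (14/9)·F - 17.7778 = 464.6.
F = (464.6 + 17.7778) / (14/9) = 310.10.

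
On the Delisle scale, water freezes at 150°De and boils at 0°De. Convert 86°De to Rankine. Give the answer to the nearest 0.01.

568.47°R

Linear interpolation between the fixed points: C = (86 - 150) × 100 / (0 - 150) = 42.6667°C.
Then 42.6667 × 1.8 + 491.67 = 568.47°R.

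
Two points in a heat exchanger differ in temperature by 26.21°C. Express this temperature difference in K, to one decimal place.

Celsius and kelvin degrees are the same size, so the interval is unchanged: 26.2.

26.2 K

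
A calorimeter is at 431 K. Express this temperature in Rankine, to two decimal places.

775.80°R

In Celsius: 431 - 273.15 = 157.8500°C.
In Rankine: 157.8500 × 1.8 + 491.67 = 775.80°R.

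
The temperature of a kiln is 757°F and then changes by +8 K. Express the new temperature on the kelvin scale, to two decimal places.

683.93 K

Initial temperature in Celsius: (757 - 32) × 5/9 = 402.7778°C.
The 8 K change is an interval; Kelvin and Celsius degrees are the same size, so ΔC = +8°C.
Final Celsius temperature: 402.7778 + 8.0000 = 410.7778°C.
In kelvin: 410.7778 + 273.15 = 683.93 K.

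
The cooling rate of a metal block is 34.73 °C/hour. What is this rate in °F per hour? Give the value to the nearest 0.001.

62.514 °F/hour

Since only a temperature interval is involved, the additive offset between the scales drops out.
A change of 1°C is a change of 1.8°F, so 34.73 × 1.8 = 62.514.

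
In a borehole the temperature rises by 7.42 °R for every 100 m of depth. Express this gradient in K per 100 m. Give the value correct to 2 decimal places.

4.12 K/100 m

Since only a temperature interval is involved, the additive offset between the scales drops out.
A change of 1°R is a change of 5/9 K, so 7.42 × 5/9 = 4.12.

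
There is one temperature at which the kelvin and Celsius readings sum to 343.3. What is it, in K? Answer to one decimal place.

Let K be the kelvin reading. The Celsius reading is C = 1·K - 273.15.
Require K + C = 343.3: (2)·K - 273.15 = 343.3.
K = (343.3 + 273.15) / (2) = 308.2.

308.2 K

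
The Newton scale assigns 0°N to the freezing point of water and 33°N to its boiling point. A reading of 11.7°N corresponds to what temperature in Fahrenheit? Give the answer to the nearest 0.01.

Linear interpolation between the fixed points: C = (11.7 - 0) × 100 / (33 - 0) = 35.4545°C.
Then 35.4545 × 1.8 + 32 = 95.82°F.

95.82°F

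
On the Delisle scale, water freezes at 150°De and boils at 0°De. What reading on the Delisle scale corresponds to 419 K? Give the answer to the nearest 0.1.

First in Celsius: 419 - 273.15 = 145.8500°C.
Linearly onto the Delisle scale: 150 + (145.8500 / 100) × (0 - 150) = -68.8°De.

-68.8°De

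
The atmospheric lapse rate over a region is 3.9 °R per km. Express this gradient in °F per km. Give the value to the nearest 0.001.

The quantity depends on a temperature interval, so only the ratio of degree sizes applies; the offset between the scales is irrelevant.
A change of 1°R is a change of 1°F, so 3.9 × 1 = 3.900.

3.900 °F/km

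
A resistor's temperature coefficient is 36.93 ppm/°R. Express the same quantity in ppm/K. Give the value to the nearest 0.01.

66.47 ppm/K

Since only a temperature interval is involved, the additive offset between the scales drops out.
A change of 1 K is a change of 1.8°R, so per K the value is 36.93 × 1.8 = 66.47.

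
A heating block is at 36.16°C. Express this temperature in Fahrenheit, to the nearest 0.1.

97.1°F

In Fahrenheit: 36.1600 × 1.8 + 32 = 97.1°F.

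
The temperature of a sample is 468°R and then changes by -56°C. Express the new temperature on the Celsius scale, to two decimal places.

-69.15°C

Initial temperature in Celsius: (468 - 491.67) × 5/9 = -13.1500°C.
Final Celsius temperature: -13.1500 - 56.0000 = -69.1500°C.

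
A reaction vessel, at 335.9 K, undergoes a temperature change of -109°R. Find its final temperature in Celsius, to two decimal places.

2.19°C

Initial temperature in Celsius: 335.9 - 273.15 = 62.7500°C.
The 109°R change is an interval, so only the factor 5/9 applies: -109 × 5/9 = -60.5556°C.
Final Celsius temperature: 62.7500 - 60.5556 = 2.1944°C.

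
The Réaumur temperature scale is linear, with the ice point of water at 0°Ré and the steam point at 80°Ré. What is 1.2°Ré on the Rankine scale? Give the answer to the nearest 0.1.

494.4°R

Linear interpolation between the fixed points: C = (1.2 - 0) × 100 / (80 - 0) = 1.5000°C.
Then 1.5000 × 1.8 + 491.67 = 494.4°R.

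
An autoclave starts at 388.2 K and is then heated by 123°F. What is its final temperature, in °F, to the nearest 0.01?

362.09°F

Initial temperature in Celsius: 388.2 - 273.15 = 115.0500°C.
The 123°F change is an interval, so only the factor 5/9 applies: +123 × 5/9 = +68.3333°C.
Final Celsius temperature: 115.0500 + 68.3333 = 183.3833°C.
In Fahrenheit: 183.3833 × 1.8 + 32 = 362.09°F.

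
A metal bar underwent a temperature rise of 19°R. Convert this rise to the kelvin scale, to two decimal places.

10.56 K

An interval of 1°R corresponds to 5/9 K.
19 × 5/9 = 10.56.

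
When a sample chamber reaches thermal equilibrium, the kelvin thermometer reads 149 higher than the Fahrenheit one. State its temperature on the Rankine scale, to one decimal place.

699.0°R

Let x be the Fahrenheit reading; then the kelvin reading is 5/9·x + 255.372.
(5/9·x + 255.372) - x = 149  ⇒  (-4/9)·x = -106.372  ⇒  x = 239.3375°F.
In Celsius: (239.3375 - 32) × 5/9 = 115.1875°C.
In Rankine: 115.1875 × 1.8 + 491.67 = 699.0°R.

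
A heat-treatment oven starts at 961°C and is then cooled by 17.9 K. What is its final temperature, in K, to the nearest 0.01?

1216.25 K

The 17.9 K change is an interval; Kelvin and Celsius degrees are the same size, so ΔC = -17.9°C.
Final Celsius temperature: 961.0000 - 17.9000 = 943.1000°C.
In kelvin: 943.1000 + 273.15 = 1216.25 K.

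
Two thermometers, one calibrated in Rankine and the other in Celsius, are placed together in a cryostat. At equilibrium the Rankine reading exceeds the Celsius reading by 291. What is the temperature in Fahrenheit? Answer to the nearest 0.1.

-419.5°F

Let x be the Rankine reading; then the Celsius reading is 5/9·x - 273.15.
(5/9·x - 273.15) - x = -291  ⇒  (-4/9)·x = -17.85  ⇒  x = 40.1625°R.
In Celsius: (40.1625 - 491.67) × 5/9 = -250.8375°C.
In Fahrenheit: -250.8375 × 1.8 + 32 = -419.5°F.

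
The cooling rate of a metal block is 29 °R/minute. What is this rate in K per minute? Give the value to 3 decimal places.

The quantity depends on a temperature interval, so only the ratio of degree sizes applies; the offset between the scales is irrelevant.
A change of 1°R is a change of 5/9 K, so 29 × 5/9 = 16.111.

16.111 K/minute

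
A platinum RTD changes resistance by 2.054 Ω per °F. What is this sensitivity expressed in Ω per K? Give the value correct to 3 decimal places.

Since only a temperature interval is involved, the additive offset between the scales drops out.
A change of 1 K is a change of 1.8°F, so per K the value is 2.054 × 1.8 = 3.697.

3.697 Ω per K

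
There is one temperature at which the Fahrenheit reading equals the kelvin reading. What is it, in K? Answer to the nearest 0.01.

Let K be the kelvin reading. The Fahrenheit reading is F = 1.8·K - 459.67.
Set F = K: 1.8·K - 459.67 = K.
(0.8)·K = 459.67  ⇒  K = 574.59.

574.59 K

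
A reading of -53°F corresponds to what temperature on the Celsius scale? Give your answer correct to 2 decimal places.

In Celsius: (-53 - 32) × 5/9 = -47.2222°C.

-47.22°C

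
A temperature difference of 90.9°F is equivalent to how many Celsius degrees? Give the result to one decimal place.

Only the scale ratio 5/9 matters for a change in temperature.
90.9 × 5/9 = 50.5.

50.5°C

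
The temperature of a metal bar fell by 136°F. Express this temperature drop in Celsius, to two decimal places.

75.56°C

An interval of 1°F corresponds to 5/9°C.
136 × 5/9 = 75.56.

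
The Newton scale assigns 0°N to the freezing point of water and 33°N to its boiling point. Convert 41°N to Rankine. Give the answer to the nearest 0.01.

Linear interpolation between the fixed points: C = (41 - 0) × 100 / (33 - 0) = 124.2424°C.
Then 124.2424 × 1.8 + 491.67 = 715.31°R.

715.31°R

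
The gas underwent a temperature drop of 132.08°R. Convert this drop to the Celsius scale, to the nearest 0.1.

73.4°C

An interval of 1°R corresponds to 5/9°C.
132.08 × 5/9 = 73.4.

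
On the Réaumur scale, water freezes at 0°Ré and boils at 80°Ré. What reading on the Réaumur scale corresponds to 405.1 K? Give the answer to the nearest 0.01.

First in Celsius: 405.1 - 273.15 = 131.9500°C.
Linearly onto the Réaumur scale: 0 + (131.9500 / 100) × (80 - 0) = 105.56°Ré.

105.56°Ré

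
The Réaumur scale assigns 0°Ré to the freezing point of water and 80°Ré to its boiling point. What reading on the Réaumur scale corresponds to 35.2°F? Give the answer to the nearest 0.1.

1.4°Ré

First in Celsius: (35.2 - 32) × 5/9 = 1.7778°C.
Linearly onto the Réaumur scale: 0 + (1.7778 / 100) × (80 - 0) = 1.4°Ré.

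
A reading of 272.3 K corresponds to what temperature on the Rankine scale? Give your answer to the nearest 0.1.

490.1°R

In Celsius: 272.3 - 273.15 = -0.8500°C.
In Rankine: -0.8500 × 1.8 + 491.67 = 490.1°R.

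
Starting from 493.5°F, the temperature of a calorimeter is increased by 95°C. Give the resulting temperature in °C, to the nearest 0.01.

351.39°C

Initial temperature in Celsius: (493.5 - 32) × 5/9 = 256.3889°C.
Final Celsius temperature: 256.3889 + 95.0000 = 351.3889°C.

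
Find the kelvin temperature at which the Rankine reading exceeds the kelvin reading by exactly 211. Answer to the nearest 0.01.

263.75 K

Let K be the kelvin reading. The Rankine reading is R = 1.8·K.
Require R - K = 211: (0.8)·K = 211.
K = (211) / (0.8) = 263.75.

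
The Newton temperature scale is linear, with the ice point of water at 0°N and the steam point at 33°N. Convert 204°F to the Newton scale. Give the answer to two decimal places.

First in Celsius: (204 - 32) × 5/9 = 95.5556°C.
Linearly onto the Newton scale: 0 + (95.5556 / 100) × (33 - 0) = 31.53°N.

31.53°N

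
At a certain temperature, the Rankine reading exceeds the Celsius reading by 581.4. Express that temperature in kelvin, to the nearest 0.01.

Let x be the Celsius reading; then the Rankine reading is 1.8·x + 491.67.
(1.8·x + 491.67) - x = 581.4  ⇒  (0.8)·x = 89.73  ⇒  x = 112.1625°C.
In kelvin: 112.1625 + 273.15 = 385.31 K.

385.31 K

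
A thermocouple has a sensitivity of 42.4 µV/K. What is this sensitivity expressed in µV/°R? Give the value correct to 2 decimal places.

23.56 µV/°R

The quantity depends on a temperature interval, so only the ratio of degree sizes applies; the offset between the scales is irrelevant.
A change of 1°R is a change of 5/9 K, so per °R the value is 42.4 × 5/9 = 23.56.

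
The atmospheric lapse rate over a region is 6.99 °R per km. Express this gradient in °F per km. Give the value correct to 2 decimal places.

6.99 °F/km

The quantity depends on a temperature interval, so only the ratio of degree sizes applies; the offset between the scales is irrelevant.
A change of 1°R is a change of 1°F, so 6.99 × 1 = 6.99.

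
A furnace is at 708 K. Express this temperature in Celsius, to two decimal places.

434.85°C

In Celsius: 708 - 273.15 = 434.8500°C.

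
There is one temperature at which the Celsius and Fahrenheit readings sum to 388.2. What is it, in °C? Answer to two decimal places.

127.21°C

Let C be the Celsius reading. The Fahrenheit reading is F = 1.8·C + 32.
Require C + F = 388.2: (2.8)·C + 32 = 388.2.
C = (388.2 - 32) / (2.8) = 127.21.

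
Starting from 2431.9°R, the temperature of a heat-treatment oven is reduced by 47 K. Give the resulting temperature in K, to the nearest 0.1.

Initial temperature in Celsius: (2431.9 - 491.67) × 5/9 = 1077.9056°C.
The 47 K change is an interval; Kelvin and Celsius degrees are the same size, so ΔC = -47°C.
Final Celsius temperature: 1077.9056 - 47.0000 = 1030.9056°C.
In kelvin: 1030.9056 + 273.15 = 1304.1 K.

1304.1 K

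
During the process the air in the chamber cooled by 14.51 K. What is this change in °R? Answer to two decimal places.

26.12°R

For a temperature interval the offset drops out; only the factor 1.8 applies.
14.51 × 1.8 = 26.12.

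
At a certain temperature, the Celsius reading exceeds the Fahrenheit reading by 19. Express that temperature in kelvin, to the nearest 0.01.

209.40 K

Let x be the Fahrenheit reading; then the Celsius reading is 5/9·x - 17.7778.
(5/9·x - 17.7778) - x = 19  ⇒  (-4/9)·x = 36.7778  ⇒  x = -82.7500°F.
In Celsius: (-82.75 - 32) × 5/9 = -63.7500°C.
In kelvin: -63.7500 + 273.15 = 209.40 K.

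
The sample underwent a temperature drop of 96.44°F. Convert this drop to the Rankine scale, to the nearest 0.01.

96.44°R

Fahrenheit and Rankine degrees are the same size, so the interval is unchanged: 96.44.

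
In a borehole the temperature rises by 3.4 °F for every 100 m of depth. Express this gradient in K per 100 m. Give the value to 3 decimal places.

1.889 K/100 m

Since only a temperature interval is involved, the additive offset between the scales drops out.
A change of 1°F is a change of 5/9 K, so 3.4 × 5/9 = 1.889.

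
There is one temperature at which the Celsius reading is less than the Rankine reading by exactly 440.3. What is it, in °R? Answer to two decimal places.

376.09°R

Let R be the Rankine reading. The Celsius reading is C = 5/9·R - 273.15.
Require C - R = -440.3: (-4/9)·R - 273.15 = -440.3.
R = (-440.3 + 273.15) / (-4/9) = 376.09.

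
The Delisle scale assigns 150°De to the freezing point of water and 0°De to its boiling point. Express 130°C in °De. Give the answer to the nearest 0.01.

Linearly onto the Delisle scale: 150 + (130.0000 / 100) × (0 - 150) = -45.00°De.

-45.00°De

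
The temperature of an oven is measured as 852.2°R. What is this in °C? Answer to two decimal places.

200.29°C

In Celsius: (852.2 - 491.67) × 5/9 = 200.2944°C.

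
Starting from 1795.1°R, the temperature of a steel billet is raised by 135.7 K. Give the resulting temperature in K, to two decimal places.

Initial temperature in Celsius: (1795.1 - 491.67) × 5/9 = 724.1278°C.
The 135.7 K change is an interval; Kelvin and Celsius degrees are the same size, so ΔC = +135.7°C.
Final Celsius temperature: 724.1278 + 135.7000 = 859.8278°C.
In kelvin: 859.8278 + 273.15 = 1132.98 K.

1132.98 K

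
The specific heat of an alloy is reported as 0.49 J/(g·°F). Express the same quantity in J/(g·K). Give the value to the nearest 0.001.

0.882 J/(g·K)

The quantity depends on a temperature interval, so only the ratio of degree sizes applies; the offset between the scales is irrelevant.
A change of 1 K is a change of 1.8°F, so per K the value is 0.49 × 1.8 = 0.882.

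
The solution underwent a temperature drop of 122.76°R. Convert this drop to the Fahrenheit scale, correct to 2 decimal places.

122.76°F

Rankine and Fahrenheit degrees are the same size, so the interval is unchanged: 122.76.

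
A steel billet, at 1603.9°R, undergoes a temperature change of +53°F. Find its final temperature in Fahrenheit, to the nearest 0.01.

1197.23°F

Initial temperature in Celsius: (1603.9 - 491.67) × 5/9 = 617.9056°C.
The 53°F change is an interval, so only the factor 5/9 applies: +53 × 5/9 = +29.4444°C.
Final Celsius temperature: 617.9056 + 29.4444 = 647.3500°C.
In Fahrenheit: 647.3500 × 1.8 + 32 = 1197.23°F.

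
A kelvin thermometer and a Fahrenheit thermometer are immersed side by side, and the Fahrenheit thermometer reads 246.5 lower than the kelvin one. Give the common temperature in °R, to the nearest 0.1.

479.6°R

Let x be the kelvin reading; then the Fahrenheit reading is 1.8·x - 459.67.
(1.8·x - 459.67) - x = -246.5  ⇒  (0.8)·x = 213.17  ⇒  x = 266.4625 K.
In Celsius: 266.4625 - 273.15 = -6.6875°C.
In Rankine: -6.6875 × 1.8 + 491.67 = 479.6°R.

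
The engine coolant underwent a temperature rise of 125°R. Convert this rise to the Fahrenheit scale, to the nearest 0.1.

125.0°F

Rankine and Fahrenheit degrees are the same size, so the interval is unchanged: 125.0.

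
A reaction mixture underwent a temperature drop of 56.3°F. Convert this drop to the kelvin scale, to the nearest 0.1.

31.3 K

An interval of 1°F corresponds to 5/9 K.
56.3 × 5/9 = 31.3.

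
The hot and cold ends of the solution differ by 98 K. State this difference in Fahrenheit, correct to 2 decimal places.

For a temperature interval the offset drops out; only the factor 1.8 applies.
98 × 1.8 = 176.40.

176.40°F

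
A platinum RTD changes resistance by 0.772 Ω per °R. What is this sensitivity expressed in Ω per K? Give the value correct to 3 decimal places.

The quantity depends on a temperature interval, so only the ratio of degree sizes applies; the offset between the scales is irrelevant.
A change of 1 K is a change of 1.8°R, so per K the value is 0.772 × 1.8 = 1.390.

1.390 Ω per K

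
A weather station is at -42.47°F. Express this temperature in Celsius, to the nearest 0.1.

-41.4°C

In Celsius: (-42.47 - 32) × 5/9 = -41.3722°C.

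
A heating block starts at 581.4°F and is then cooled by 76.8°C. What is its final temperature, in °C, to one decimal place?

228.4°C

Initial temperature in Celsius: (581.4 - 32) × 5/9 = 305.2222°C.
Final Celsius temperature: 305.2222 - 76.8000 = 228.4222°C.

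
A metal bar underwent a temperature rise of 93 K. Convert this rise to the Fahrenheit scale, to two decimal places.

167.40°F

Only the scale ratio 1.8 matters for a change in temperature.
93 × 1.8 = 167.40.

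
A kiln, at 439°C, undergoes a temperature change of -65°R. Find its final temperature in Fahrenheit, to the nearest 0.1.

757.2°F

The 65°R change is an interval, so only the factor 5/9 applies: -65 × 5/9 = -36.1111°C.
Final Celsius temperature: 439.0000 - 36.1111 = 402.8889°C.
In Fahrenheit: 402.8889 × 1.8 + 32 = 757.2°F.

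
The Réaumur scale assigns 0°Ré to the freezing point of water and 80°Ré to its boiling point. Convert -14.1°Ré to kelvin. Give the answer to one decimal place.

255.5 K

Linear interpolation between the fixed points: C = (-14.1 - 0) × 100 / (80 - 0) = -17.6250°C.
Then -17.6250 + 273.15 = 255.5 K.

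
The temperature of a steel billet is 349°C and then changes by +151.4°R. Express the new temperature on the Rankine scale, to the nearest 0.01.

The 151.4°R change is an interval, so only the factor 5/9 applies: +151.4 × 5/9 = +84.1111°C.
Final Celsius temperature: 349.0000 + 84.1111 = 433.1111°C.
In Rankine: 433.1111 × 1.8 + 491.67 = 1271.27°R.

1271.27°R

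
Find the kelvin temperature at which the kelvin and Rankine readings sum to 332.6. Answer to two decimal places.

118.79 K

Let K be the kelvin reading. The Rankine reading is R = 1.8·K.
Require K + R = 332.6: (2.8)·K = 332.6.
K = (332.6) / (2.8) = 118.79.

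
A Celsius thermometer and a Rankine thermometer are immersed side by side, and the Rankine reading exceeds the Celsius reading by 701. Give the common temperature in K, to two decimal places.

534.81 K

Let x be the Celsius reading; then the Rankine reading is 1.8·x + 491.67.
(1.8·x + 491.67) - x = 701  ⇒  (0.8)·x = 209.33  ⇒  x = 261.6625°C.
In kelvin: 261.6625 + 273.15 = 534.81 K.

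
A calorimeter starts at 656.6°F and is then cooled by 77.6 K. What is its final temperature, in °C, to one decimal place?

Initial temperature in Celsius: (656.6 - 32) × 5/9 = 347.0000°C.
The 77.6 K change is an interval; Kelvin and Celsius degrees are the same size, so ΔC = -77.6°C.
Final Celsius temperature: 347.0000 - 77.6000 = 269.4000°C.

269.4°C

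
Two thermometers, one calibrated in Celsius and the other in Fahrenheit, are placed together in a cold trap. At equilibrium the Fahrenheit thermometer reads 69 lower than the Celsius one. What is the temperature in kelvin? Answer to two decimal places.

Let x be the Celsius reading; then the Fahrenheit reading is 1.8·x + 32.
(1.8·x + 32) - x = -69  ⇒  (0.8)·x = -101  ⇒  x = -126.2500°C.
In kelvin: -126.2500 + 273.15 = 146.90 K.

146.90 K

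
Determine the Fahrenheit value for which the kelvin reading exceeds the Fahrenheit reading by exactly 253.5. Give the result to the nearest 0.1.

Let F be the Fahrenheit reading. The kelvin reading is K = 5/9·F + 255.372.
Require K - F = 253.5: (-4/9)·F + 255.372 = 253.5.
F = (253.5 - 255.372) / (-4/9) = 4.2.

4.2°F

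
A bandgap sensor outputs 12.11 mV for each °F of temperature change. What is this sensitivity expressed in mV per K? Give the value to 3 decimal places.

Since only a temperature interval is involved, the additive offset between the scales drops out.
A change of 1 K is a change of 1.8°F, so per K the value is 12.11 × 1.8 = 21.798.

21.798 mV per K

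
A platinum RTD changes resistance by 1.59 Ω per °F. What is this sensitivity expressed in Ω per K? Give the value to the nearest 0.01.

2.86 Ω per K

The quantity depends on a temperature interval, so only the ratio of degree sizes applies; the offset between the scales is irrelevant.
A change of 1 K is a change of 1.8°F, so per K the value is 1.59 × 1.8 = 2.86.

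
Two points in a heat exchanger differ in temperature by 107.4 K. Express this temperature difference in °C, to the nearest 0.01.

107.40°C

Kelvin and Celsius degrees are the same size, so the interval is unchanged: 107.40.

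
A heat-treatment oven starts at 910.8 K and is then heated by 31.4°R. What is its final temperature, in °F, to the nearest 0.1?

1211.2°F

Initial temperature in Celsius: 910.8 - 273.15 = 637.6500°C.
The 31.4°R change is an interval, so only the factor 5/9 applies: +31.4 × 5/9 = +17.4444°C.
Final Celsius temperature: 637.6500 + 17.4444 = 655.0944°C.
In Fahrenheit: 655.0944 × 1.8 + 32 = 1211.2°F.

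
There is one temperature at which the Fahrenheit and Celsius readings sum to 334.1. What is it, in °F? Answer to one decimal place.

226.2°F

Let F be the Fahrenheit reading. The Celsius reading is C = 5/9·F - 17.7778.
Require F + C = 334.1: (14/9)·F - 17.7778 = 334.1.
F = (334.1 + 17.7778) / (14/9) = 226.2.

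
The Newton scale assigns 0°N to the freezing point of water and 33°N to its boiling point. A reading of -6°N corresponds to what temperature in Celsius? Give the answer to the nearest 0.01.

-18.18°C

Linear interpolation between the fixed points: C = (-6 - 0) × 100 / (33 - 0) = -18.1818°C.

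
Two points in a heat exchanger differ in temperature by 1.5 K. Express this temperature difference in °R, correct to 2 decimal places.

2.70°R

For a temperature interval the offset drops out; only the factor 1.8 applies.
1.5 × 1.8 = 2.70.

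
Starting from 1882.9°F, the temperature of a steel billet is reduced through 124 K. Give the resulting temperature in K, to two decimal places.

1177.43 K

Initial temperature in Celsius: (1882.9 - 32) × 5/9 = 1028.2778°C.
The 124 K change is an interval; Kelvin and Celsius degrees are the same size, so ΔC = -124°C.
Final Celsius temperature: 1028.2778 - 124.0000 = 904.2778°C.
In kelvin: 904.2778 + 273.15 = 1177.43 K.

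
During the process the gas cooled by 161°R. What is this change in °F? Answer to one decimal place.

Rankine and Fahrenheit degrees are the same size, so the interval is unchanged: 161.0.

161.0°F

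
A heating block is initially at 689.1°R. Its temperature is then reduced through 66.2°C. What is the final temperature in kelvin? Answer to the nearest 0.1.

Initial temperature in Celsius: (689.1 - 491.67) × 5/9 = 109.6833°C.
Final Celsius temperature: 109.6833 - 66.2000 = 43.4833°C.
In kelvin: 43.4833 + 273.15 = 316.6 K.

316.6 K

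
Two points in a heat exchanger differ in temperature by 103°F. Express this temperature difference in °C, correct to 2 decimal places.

For a temperature interval the offset drops out; only the factor 5/9 applies.
103 × 5/9 = 57.22.

57.22°C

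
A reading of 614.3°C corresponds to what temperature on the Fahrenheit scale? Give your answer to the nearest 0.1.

In Fahrenheit: 614.3000 × 1.8 + 32 = 1137.7°F.

1137.7°F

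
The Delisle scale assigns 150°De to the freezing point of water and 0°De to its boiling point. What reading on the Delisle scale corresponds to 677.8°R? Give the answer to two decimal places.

First in Celsius: (677.8 - 491.67) × 5/9 = 103.4056°C.
Linearly onto the Delisle scale: 150 + (103.4056 / 100) × (0 - 150) = -5.11°De.

-5.11°De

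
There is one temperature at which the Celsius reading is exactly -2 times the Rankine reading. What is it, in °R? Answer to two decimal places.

Let R be the Rankine reading. The Celsius reading is C = 5/9·R - 273.15.
Require C = -2·R: 5/9·R - 273.15 = -2·R.
(23/9)·R = 273.15  ⇒  R = 106.88.

106.88°R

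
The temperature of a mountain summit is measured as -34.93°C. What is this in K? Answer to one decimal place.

In kelvin: -34.9300 + 273.15 = 238.2 K.

238.2 K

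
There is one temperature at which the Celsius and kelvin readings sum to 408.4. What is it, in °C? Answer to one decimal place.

Let C be the Celsius reading. The kelvin reading is K = 1·C + 273.15.
Require C + K = 408.4: (2)·C + 273.15 = 408.4.
C = (408.4 - 273.15) / (2) = 67.6.

67.6°C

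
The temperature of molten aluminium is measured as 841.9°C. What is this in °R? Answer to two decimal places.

In Rankine: 841.9000 × 1.8 + 491.67 = 2007.09°R.

2007.09°R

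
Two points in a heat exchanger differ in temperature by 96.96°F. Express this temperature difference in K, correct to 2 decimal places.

An interval of 1°F corresponds to 5/9 K.
96.96 × 5/9 = 53.87.

53.87 K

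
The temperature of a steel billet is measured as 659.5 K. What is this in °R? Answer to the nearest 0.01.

1187.10°R

In Celsius: 659.5 - 273.15 = 386.3500°C.
In Rankine: 386.3500 × 1.8 + 491.67 = 1187.10°R.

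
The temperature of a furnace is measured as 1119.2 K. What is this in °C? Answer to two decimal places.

In Celsius: 1119.2 - 273.15 = 846.0500°C.

846.05°C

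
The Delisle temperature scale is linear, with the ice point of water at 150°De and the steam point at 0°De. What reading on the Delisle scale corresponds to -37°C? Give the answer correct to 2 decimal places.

205.50°De

Linearly onto the Delisle scale: 150 + (-37.0000 / 100) × (0 - 150) = 205.50°De.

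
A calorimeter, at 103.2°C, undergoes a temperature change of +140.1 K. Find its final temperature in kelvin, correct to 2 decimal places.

The 140.1 K change is an interval; Kelvin and Celsius degrees are the same size, so ΔC = +140.1°C.
Final Celsius temperature: 103.2000 + 140.1000 = 243.3000°C.
In kelvin: 243.3000 + 273.15 = 516.45 K.

516.45 K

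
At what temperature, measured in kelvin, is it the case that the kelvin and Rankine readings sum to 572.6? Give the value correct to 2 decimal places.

204.50 K

Let K be the kelvin reading. The Rankine reading is R = 1.8·K.
Require K + R = 572.6: (2.8)·K = 572.6.
K = (572.6) / (2.8) = 204.50.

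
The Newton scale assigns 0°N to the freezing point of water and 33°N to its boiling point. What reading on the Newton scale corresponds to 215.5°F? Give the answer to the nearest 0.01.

First in Celsius: (215.5 - 32) × 5/9 = 101.9444°C.
Linearly onto the Newton scale: 0 + (101.9444 / 100) × (33 - 0) = 33.64°N.

33.64°N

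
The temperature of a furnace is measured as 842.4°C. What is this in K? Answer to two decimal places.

1115.55 K

In kelvin: 842.4000 + 273.15 = 1115.55 K.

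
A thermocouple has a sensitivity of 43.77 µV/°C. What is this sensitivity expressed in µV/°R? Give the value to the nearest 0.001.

The quantity depends on a temperature interval, so only the ratio of degree sizes applies; the offset between the scales is irrelevant.
A change of 1°R is a change of 5/9°C, so per °R the value is 43.77 × 5/9 = 24.317.

24.317 µV/°R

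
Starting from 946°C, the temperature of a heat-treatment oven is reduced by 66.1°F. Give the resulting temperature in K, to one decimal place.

1182.4 K

The 66.1°F change is an interval, so only the factor 5/9 applies: -66.1 × 5/9 = -36.7222°C.
Final Celsius temperature: 946.0000 - 36.7222 = 909.2778°C.
In kelvin: 909.2778 + 273.15 = 1182.4 K.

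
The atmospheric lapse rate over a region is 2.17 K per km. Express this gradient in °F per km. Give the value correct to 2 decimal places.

The quantity depends on a temperature interval, so only the ratio of degree sizes applies; the offset between the scales is irrelevant.
A change of 1 K is a change of 1.8°F, so 2.17 × 1.8 = 3.91.

3.91 °F/km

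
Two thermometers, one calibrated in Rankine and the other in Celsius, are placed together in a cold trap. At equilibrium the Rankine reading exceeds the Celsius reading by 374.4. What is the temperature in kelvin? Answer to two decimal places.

126.56 K

Let x be the Rankine reading; then the Celsius reading is 5/9·x - 273.15.
(5/9·x - 273.15) - x = -374.4  ⇒  (-4/9)·x = -101.25  ⇒  x = 227.8125°R.
In Celsius: (227.8125 - 491.67) × 5/9 = -146.5875°C.
In kelvin: -146.5875 + 273.15 = 126.56 K.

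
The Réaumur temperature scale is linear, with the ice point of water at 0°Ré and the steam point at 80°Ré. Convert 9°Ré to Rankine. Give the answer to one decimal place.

Linear interpolation between the fixed points: C = (9 - 0) × 100 / (80 - 0) = 11.2500°C.
Then 11.2500 × 1.8 + 491.67 = 511.9°R.

511.9°R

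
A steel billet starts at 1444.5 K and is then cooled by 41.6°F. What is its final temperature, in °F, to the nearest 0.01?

2098.83°F

Initial temperature in Celsius: 1444.5 - 273.15 = 1171.3500°C.
The 41.6°F change is an interval, so only the factor 5/9 applies: -41.6 × 5/9 = -23.1111°C.
Final Celsius temperature: 1171.3500 - 23.1111 = 1148.2389°C.
In Fahrenheit: 1148.2389 × 1.8 + 32 = 2098.83°F.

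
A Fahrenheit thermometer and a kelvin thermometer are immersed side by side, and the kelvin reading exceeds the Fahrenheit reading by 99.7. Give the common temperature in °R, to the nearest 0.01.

Let x be the Fahrenheit reading; then the kelvin reading is 5/9·x + 255.372.
(5/9·x + 255.372) - x = 99.7  ⇒  (-4/9)·x = -155.672  ⇒  x = 350.2625°F.
In Celsius: (350.2625 - 32) × 5/9 = 176.8125°C.
In Rankine: 176.8125 × 1.8 + 491.67 = 809.93°R.

809.93°R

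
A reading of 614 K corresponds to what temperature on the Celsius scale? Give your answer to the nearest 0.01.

In Celsius: 614 - 273.15 = 340.8500°C.

340.85°C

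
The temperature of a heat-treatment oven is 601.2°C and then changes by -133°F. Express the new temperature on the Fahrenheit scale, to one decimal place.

981.2°F

The 133°F change is an interval, so only the factor 5/9 applies: -133 × 5/9 = -73.8889°C.
Final Celsius temperature: 601.2000 - 73.8889 = 527.3111°C.
In Fahrenheit: 527.3111 × 1.8 + 32 = 981.2°F.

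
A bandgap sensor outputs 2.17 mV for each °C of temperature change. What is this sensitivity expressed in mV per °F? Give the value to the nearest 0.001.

1.206 mV per °F

Since only a temperature interval is involved, the additive offset between the scales drops out.
A change of 1°F is a change of 5/9°C, so per °F the value is 2.17 × 5/9 = 1.206.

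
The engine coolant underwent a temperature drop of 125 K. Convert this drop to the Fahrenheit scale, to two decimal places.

An interval of 1 K corresponds to 1.8°F.
125 × 1.8 = 225.00.

225.00°F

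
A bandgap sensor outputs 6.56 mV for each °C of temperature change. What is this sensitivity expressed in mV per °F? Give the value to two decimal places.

The quantity depends on a temperature interval, so only the ratio of degree sizes applies; the offset between the scales is irrelevant.
A change of 1°F is a change of 5/9°C, so per °F the value is 6.56 × 5/9 = 3.64.

3.64 mV per °F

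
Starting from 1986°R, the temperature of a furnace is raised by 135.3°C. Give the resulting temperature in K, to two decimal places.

1238.63 K

Initial temperature in Celsius: (1986 - 491.67) × 5/9 = 830.1833°C.
Final Celsius temperature: 830.1833 + 135.3000 = 965.4833°C.
In kelvin: 965.4833 + 273.15 = 1238.63 K.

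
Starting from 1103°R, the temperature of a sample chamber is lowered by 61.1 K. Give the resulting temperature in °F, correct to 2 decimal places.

Initial temperature in Celsius: (1103 - 491.67) × 5/9 = 339.6278°C.
The 61.1 K change is an interval; Kelvin and Celsius degrees are the same size, so ΔC = -61.1°C.
Final Celsius temperature: 339.6278 - 61.1000 = 278.5278°C.
In Fahrenheit: 278.5278 × 1.8 + 32 = 533.35°F.

533.35°F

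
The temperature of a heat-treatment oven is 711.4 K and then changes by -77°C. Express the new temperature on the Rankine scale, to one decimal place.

Initial temperature in Celsius: 711.4 - 273.15 = 438.2500°C.
Final Celsius temperature: 438.2500 - 77.0000 = 361.2500°C.
In Rankine: 361.2500 × 1.8 + 491.67 = 1141.9°R.

1141.9°R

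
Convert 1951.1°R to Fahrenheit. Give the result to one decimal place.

1491.4°F

In Celsius: (1951.1 - 491.67) × 5/9 = 810.7944°C.
In Fahrenheit: 810.7944 × 1.8 + 32 = 1491.4°F.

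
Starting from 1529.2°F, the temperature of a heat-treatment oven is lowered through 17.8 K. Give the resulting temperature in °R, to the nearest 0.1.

1956.8°R

Initial temperature in Celsius: (1529.2 - 32) × 5/9 = 831.7778°C.
The 17.8 K change is an interval; Kelvin and Celsius degrees are the same size, so ΔC = -17.8°C.
Final Celsius temperature: 831.7778 - 17.8000 = 813.9778°C.
In Rankine: 813.9778 × 1.8 + 491.67 = 1956.8°R.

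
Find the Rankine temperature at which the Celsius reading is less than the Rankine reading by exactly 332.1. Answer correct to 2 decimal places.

Let R be the Rankine reading. The Celsius reading is C = 5/9·R - 273.15.
Require C - R = -332.1: (-4/9)·R - 273.15 = -332.1.
R = (-332.1 + 273.15) / (-4/9) = 132.64.

132.64°R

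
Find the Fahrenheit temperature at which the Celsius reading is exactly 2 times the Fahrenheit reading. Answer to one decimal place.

Let F be the Fahrenheit reading. The Celsius reading is C = 5/9·F - 17.7778.
Require C = 2·F: 5/9·F - 17.7778 = 2·F.
(-13/9)·F = 17.7778  ⇒  F = -12.3.

-12.3°F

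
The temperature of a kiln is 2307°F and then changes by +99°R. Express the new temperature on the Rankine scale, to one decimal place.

2865.7°R

Initial temperature in Celsius: (2307 - 32) × 5/9 = 1263.8889°C.
The 99°R change is an interval, so only the factor 5/9 applies: +99 × 5/9 = +55.0000°C.
Final Celsius temperature: 1263.8889 + 55.0000 = 1318.8889°C.
In Rankine: 1318.8889 × 1.8 + 491.67 = 2865.7°R.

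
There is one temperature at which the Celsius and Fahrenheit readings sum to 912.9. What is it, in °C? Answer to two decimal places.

Let C be the Celsius reading. The Fahrenheit reading is F = 1.8·C + 32.
Require C + F = 912.9: (2.8)·C + 32 = 912.9.
C = (912.9 - 32) / (2.8) = 314.61.

314.61°C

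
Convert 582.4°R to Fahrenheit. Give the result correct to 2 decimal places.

In Celsius: (582.4 - 491.67) × 5/9 = 50.4056°C.
In Fahrenheit: 50.4056 × 1.8 + 32 = 122.73°F.

122.73°F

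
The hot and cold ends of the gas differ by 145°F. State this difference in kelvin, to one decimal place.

80.6 K

For a temperature interval the offset drops out; only the factor 5/9 applies.
145 × 5/9 = 80.6.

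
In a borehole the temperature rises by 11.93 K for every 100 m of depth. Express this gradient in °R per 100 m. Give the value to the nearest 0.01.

21.47 °R/100 m

Since only a temperature interval is involved, the additive offset between the scales drops out.
A change of 1 K is a change of 1.8°R, so 11.93 × 1.8 = 21.47.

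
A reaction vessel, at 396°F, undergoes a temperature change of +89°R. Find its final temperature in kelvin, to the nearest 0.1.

Initial temperature in Celsius: (396 - 32) × 5/9 = 202.2222°C.
The 89°R change is an interval, so only the factor 5/9 applies: +89 × 5/9 = +49.4444°C.
Final Celsius temperature: 202.2222 + 49.4444 = 251.6667°C.
In kelvin: 251.6667 + 273.15 = 524.8 K.

524.8 K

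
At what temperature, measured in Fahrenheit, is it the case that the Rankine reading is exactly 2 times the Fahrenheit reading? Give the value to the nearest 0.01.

459.67°F

Let F be the Fahrenheit reading. The Rankine reading is R = 1·F + 459.67.
Require R = 2·F: 1·F + 459.67 = 2·F.
(-1)·F = -459.67  ⇒  F = 459.67.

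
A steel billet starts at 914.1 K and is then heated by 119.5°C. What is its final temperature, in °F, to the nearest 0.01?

Initial temperature in Celsius: 914.1 - 273.15 = 640.9500°C.
Final Celsius temperature: 640.9500 + 119.5000 = 760.4500°C.
In Fahrenheit: 760.4500 × 1.8 + 32 = 1400.81°F.

1400.81°F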